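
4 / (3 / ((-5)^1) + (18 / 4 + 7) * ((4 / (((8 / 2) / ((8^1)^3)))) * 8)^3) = 20 / 3951369912317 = 0.00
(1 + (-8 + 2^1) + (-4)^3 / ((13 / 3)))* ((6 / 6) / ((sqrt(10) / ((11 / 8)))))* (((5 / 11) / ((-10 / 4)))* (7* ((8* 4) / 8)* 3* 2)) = 262.57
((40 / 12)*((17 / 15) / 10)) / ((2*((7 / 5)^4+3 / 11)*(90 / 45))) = 23375 / 1018296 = 0.02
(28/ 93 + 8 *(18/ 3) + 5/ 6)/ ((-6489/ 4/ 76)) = -1389128/ 603477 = -2.30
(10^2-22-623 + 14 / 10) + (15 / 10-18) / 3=-5491 / 10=-549.10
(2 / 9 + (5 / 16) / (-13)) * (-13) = -371 / 144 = -2.58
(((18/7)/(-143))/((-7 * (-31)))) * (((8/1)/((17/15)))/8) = -270/3692689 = -0.00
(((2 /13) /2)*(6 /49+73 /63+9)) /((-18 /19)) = -43073 /51597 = -0.83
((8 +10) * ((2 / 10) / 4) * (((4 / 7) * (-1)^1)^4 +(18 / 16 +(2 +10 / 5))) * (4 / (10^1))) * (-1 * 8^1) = -904401 / 60025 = -15.07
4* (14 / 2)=28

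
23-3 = 20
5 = 5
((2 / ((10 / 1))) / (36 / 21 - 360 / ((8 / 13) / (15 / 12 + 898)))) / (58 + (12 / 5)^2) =-70 / 11739544599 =-0.00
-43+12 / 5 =-203 / 5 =-40.60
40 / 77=0.52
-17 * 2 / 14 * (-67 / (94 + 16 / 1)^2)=1139 / 84700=0.01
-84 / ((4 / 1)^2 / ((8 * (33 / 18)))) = -77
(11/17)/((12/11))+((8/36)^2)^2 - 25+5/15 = -10739269/446148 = -24.07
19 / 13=1.46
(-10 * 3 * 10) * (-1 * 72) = 21600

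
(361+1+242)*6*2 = 7248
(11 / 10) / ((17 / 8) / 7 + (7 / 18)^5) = 72748368 / 20664905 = 3.52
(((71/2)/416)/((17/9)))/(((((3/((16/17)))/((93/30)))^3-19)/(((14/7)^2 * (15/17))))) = -9137495520/1026508102061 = -0.01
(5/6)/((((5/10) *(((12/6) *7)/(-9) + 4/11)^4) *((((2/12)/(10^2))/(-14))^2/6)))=4236228404100000/12117361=349599917.35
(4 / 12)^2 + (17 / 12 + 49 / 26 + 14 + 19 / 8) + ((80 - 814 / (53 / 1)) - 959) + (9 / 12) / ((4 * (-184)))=-15965964667 / 18255744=-874.57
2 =2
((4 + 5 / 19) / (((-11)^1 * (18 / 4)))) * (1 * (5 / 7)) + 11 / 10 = 15193 / 14630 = 1.04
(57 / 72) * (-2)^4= 38 / 3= 12.67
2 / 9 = 0.22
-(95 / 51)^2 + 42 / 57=-135061 / 49419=-2.73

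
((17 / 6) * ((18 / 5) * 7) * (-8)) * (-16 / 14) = 3264 / 5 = 652.80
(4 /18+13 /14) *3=3.45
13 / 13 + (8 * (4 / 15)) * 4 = 143 / 15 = 9.53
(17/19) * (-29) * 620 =-305660/19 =-16087.37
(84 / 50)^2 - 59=-35111 / 625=-56.18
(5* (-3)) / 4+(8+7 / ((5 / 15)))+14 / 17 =1773 / 68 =26.07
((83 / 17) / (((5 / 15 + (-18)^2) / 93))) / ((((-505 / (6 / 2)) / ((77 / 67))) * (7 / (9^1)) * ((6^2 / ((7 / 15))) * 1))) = -254727 / 1599042100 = -0.00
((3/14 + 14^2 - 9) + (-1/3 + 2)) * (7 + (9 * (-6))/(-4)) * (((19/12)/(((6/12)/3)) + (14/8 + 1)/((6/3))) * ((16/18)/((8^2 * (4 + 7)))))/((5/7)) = 9432337/126720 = 74.43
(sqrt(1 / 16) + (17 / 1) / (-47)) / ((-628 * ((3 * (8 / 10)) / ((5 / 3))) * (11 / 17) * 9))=2975 / 140260032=0.00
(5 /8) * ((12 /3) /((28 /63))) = 45 /8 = 5.62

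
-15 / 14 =-1.07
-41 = -41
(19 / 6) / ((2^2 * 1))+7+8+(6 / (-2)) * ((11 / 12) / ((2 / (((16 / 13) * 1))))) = 4399 / 312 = 14.10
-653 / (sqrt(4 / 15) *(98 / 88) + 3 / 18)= 1185195 / 3299- 1055901 *sqrt(15) / 3299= -880.36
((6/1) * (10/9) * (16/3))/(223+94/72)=256/1615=0.16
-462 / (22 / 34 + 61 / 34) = -189.25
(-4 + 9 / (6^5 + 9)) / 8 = -3459 / 6920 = -0.50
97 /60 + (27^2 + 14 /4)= 44047 /60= 734.12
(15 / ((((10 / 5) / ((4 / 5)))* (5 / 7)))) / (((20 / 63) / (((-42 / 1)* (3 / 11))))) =-83349 / 275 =-303.09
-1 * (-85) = 85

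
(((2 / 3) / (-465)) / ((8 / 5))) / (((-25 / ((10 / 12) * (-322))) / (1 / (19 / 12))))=-161 / 26505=-0.01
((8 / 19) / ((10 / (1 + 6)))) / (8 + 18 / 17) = 34 / 1045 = 0.03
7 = 7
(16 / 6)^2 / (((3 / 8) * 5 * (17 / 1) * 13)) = 512 / 29835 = 0.02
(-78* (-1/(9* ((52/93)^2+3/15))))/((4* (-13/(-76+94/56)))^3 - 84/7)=-1688784520956195/1164494811275222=-1.45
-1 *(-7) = 7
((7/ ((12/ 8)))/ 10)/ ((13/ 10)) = 14/ 39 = 0.36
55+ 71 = 126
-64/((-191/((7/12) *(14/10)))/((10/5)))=1568/2865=0.55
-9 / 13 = -0.69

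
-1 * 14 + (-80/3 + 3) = -37.67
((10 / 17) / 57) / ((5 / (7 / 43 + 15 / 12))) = 81 / 27778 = 0.00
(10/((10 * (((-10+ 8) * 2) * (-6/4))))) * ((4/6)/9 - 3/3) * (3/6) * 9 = -25/36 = -0.69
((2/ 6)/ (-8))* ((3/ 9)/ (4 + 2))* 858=-143/ 72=-1.99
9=9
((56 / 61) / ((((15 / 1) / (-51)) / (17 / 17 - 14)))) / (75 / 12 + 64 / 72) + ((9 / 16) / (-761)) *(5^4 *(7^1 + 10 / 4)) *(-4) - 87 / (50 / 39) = -106467533469 / 2386039400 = -44.62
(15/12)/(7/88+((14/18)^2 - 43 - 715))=-1782/1079629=-0.00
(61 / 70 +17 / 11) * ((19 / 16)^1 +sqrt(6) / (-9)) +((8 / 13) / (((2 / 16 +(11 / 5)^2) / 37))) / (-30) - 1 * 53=-23990768327 / 477116640 - 1861 * sqrt(6) / 6930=-50.94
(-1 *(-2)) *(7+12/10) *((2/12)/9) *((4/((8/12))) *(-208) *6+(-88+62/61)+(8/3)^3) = -510235406/222345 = -2294.79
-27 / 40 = -0.68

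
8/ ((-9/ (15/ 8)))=-5/ 3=-1.67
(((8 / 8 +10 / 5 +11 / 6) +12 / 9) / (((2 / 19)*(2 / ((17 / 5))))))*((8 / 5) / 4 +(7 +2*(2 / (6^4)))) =143328343 / 194400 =737.29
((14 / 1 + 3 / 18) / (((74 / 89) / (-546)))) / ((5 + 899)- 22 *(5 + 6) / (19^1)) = -13079885 / 1253116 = -10.44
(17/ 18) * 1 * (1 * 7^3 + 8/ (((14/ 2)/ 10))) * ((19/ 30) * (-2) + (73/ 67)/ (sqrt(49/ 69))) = -267121/ 630 + 1026307 * sqrt(69)/ 19698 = 8.79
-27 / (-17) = 27 / 17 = 1.59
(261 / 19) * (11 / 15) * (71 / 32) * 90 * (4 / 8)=1005.79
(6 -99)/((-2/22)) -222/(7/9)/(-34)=122736/119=1031.39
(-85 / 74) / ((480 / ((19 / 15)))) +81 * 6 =51787837 / 106560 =486.00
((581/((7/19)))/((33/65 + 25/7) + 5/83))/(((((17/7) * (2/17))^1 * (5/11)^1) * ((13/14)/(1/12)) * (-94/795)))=-2226.55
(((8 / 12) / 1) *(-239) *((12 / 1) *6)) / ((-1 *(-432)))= -239 / 9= -26.56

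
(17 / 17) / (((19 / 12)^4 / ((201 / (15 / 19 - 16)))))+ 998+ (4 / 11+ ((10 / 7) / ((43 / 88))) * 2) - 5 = 6544253403041 / 6563233061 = 997.11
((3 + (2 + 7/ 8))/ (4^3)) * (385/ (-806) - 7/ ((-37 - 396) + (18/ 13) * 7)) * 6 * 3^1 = -865165707/ 1135467008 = -0.76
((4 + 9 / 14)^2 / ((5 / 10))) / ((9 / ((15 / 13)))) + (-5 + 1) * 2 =-727 / 294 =-2.47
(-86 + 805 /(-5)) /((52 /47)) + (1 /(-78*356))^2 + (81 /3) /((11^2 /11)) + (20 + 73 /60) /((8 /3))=-9026170190099 /42408400320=-212.84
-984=-984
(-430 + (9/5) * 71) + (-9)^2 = -1106/5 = -221.20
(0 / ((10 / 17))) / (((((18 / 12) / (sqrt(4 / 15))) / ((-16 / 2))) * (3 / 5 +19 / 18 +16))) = 0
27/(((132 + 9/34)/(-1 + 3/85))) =-1476/7495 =-0.20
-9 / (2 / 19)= -171 / 2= -85.50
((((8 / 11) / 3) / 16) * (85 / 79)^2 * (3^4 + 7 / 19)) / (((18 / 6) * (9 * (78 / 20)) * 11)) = 55849250 / 45325518381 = 0.00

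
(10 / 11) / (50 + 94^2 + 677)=10 / 105193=0.00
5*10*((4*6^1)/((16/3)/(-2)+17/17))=-720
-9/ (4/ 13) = -29.25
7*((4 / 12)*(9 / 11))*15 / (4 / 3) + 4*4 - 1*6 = 31.48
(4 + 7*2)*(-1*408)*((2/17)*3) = -2592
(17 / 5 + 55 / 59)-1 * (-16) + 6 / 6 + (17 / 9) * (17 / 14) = 878173 / 37170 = 23.63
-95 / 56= -1.70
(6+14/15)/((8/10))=8.67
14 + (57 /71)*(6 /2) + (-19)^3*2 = -972813 /71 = -13701.59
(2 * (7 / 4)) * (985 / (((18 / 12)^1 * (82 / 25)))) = 172375 / 246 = 700.71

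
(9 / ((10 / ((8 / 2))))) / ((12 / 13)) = 39 / 10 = 3.90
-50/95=-0.53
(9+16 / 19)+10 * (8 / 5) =491 / 19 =25.84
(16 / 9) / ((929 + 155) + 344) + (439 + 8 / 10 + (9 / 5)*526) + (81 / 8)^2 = 1531050401 / 1028160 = 1489.12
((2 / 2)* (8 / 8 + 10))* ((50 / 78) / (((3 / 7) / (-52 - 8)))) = -38500 / 39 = -987.18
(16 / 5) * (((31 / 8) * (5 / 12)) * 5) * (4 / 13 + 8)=2790 / 13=214.62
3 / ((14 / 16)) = 24 / 7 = 3.43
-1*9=-9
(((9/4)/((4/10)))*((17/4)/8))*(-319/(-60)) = 16269/1024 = 15.89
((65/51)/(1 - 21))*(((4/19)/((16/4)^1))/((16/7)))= -91/62016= -0.00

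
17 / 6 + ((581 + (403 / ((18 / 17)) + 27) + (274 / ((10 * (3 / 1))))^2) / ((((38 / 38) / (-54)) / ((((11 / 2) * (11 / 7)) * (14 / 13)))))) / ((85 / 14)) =-14709267571 / 165750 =-88743.70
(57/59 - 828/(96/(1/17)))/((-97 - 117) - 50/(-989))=-1213503/565948768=-0.00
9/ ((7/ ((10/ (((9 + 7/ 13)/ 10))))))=2925/ 217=13.48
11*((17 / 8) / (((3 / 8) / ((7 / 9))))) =1309 / 27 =48.48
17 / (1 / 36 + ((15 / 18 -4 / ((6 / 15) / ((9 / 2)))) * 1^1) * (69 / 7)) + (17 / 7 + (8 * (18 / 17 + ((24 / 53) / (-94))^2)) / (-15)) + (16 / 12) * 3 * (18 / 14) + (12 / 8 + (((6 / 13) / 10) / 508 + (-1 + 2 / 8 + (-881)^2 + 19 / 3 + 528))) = 1558139237231145187744949 / 2006093879839054005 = 776703.05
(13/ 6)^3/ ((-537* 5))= -2197/ 579960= -0.00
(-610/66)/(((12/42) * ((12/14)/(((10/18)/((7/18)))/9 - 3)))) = 382165/3564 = 107.23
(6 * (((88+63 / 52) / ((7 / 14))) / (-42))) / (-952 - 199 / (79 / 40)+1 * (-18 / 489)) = 59736403 / 2467348156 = 0.02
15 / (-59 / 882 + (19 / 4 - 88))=-26460 / 146971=-0.18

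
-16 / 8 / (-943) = 2 / 943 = 0.00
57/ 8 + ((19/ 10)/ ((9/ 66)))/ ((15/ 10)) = 5909/ 360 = 16.41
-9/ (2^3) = -9/ 8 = -1.12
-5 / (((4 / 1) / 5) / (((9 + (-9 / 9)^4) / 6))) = -125 / 12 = -10.42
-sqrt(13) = -3.61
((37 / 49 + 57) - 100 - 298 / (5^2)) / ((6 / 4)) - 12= -176804 / 3675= -48.11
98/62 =49/31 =1.58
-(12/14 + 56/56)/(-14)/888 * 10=65/43512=0.00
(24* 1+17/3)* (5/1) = 445/3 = 148.33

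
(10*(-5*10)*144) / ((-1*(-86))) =-36000 / 43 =-837.21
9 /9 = 1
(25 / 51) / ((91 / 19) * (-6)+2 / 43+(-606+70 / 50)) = -102125 / 131936541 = -0.00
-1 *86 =-86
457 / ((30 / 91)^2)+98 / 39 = 49226821 / 11700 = 4207.42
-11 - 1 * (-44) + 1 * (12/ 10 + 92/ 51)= 9181/ 255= 36.00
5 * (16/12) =20/3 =6.67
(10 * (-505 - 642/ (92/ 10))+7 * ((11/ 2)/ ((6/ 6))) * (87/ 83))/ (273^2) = -21791123/ 284551722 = -0.08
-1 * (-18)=18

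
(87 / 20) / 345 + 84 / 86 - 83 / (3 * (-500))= 1.04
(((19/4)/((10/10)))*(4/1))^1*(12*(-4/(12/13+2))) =-312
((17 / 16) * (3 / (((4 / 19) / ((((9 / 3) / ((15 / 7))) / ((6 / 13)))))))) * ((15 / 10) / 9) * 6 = 29393 / 640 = 45.93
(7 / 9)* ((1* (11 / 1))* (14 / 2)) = 59.89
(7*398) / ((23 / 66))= 7994.61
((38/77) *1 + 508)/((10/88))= 156616/35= 4474.74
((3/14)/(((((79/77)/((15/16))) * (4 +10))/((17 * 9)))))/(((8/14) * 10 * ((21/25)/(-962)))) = -60714225/141568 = -428.87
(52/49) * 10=520/49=10.61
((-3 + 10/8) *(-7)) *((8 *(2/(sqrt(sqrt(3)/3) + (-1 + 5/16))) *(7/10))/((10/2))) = 686/(25 *(-11/16 + 3^(3/4)/3)) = 379.34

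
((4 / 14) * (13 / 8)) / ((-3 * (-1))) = 13 / 84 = 0.15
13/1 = 13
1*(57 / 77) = 57 / 77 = 0.74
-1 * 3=-3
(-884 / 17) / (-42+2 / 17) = 221 / 178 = 1.24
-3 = -3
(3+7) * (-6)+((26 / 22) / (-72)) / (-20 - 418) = -20813747 / 346896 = -60.00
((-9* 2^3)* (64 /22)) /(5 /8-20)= 18432 /1705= 10.81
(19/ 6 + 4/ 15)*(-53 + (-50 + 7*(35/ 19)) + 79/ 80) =-4650759/ 15200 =-305.97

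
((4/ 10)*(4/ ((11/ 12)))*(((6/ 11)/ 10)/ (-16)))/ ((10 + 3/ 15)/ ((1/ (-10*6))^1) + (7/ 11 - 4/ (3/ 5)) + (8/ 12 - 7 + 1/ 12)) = 216/ 22661375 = 0.00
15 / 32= 0.47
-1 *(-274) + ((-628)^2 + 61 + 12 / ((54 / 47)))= 3552565 / 9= 394729.44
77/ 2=38.50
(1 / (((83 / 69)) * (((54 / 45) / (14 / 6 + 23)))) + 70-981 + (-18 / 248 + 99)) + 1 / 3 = -24521381 / 30876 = -794.19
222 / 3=74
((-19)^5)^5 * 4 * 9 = -3350753844777219223317945970097964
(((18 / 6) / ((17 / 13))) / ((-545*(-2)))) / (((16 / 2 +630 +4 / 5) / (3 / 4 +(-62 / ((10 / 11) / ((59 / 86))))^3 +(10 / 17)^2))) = -91786112141439339 / 271984112560172000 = -0.34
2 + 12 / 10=16 / 5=3.20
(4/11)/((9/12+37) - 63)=-16/1111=-0.01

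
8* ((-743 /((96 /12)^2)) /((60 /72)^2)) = -6687 /50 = -133.74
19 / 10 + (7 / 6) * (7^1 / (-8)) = 211 / 240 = 0.88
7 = 7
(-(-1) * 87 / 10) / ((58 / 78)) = 117 / 10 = 11.70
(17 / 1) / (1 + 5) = 17 / 6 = 2.83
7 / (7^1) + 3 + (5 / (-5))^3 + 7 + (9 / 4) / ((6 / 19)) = 137 / 8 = 17.12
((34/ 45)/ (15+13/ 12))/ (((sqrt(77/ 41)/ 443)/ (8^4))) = 246775808 * sqrt(3157)/ 222915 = 62201.46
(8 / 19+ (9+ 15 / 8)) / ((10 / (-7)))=-12019 / 1520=-7.91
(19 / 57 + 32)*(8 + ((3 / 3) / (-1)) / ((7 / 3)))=5141 / 21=244.81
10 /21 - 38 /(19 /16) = -662 /21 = -31.52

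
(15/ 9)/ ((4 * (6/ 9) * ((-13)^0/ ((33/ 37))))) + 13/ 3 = 4343/ 888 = 4.89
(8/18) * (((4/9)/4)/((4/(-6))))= -0.07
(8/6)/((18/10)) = 20/27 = 0.74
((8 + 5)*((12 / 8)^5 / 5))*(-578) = -912951 / 80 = -11411.89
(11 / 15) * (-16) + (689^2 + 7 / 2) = 14241383 / 30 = 474712.77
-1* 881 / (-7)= 881 / 7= 125.86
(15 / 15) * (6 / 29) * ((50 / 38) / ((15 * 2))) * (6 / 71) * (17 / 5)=102 / 39121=0.00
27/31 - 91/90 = -391/2790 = -0.14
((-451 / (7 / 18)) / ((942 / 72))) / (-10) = 48708 / 5495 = 8.86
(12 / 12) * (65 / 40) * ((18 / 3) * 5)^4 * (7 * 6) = 55282500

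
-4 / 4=-1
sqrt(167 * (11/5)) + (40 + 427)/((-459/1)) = -467/459 + sqrt(9185)/5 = 18.15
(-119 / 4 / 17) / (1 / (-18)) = 63 / 2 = 31.50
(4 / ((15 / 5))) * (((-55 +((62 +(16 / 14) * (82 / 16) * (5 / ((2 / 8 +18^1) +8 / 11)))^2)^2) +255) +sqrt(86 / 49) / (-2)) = 40595548872918318368 / 1867488966721-2 * sqrt(86) / 21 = 21738038.59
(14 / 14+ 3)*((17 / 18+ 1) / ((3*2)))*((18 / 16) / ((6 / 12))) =35 / 12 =2.92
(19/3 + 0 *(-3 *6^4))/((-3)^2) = 19/27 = 0.70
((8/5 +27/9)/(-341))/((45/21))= -161/25575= -0.01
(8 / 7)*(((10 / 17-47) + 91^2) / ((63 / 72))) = 10755.38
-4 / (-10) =2 / 5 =0.40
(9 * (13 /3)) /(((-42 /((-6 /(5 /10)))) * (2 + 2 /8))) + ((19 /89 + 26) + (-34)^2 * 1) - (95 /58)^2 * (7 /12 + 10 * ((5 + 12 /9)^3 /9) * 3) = -737550955019 /679030128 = -1086.18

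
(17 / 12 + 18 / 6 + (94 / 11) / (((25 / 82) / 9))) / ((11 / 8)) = 1694078 / 9075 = 186.68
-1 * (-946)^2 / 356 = -223729 / 89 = -2513.81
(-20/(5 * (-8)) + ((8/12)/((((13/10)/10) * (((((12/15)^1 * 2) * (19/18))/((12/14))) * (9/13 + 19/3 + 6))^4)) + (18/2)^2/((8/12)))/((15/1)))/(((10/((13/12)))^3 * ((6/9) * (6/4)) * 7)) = 3937222524110448739471097/2520595700706866696847360000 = 0.00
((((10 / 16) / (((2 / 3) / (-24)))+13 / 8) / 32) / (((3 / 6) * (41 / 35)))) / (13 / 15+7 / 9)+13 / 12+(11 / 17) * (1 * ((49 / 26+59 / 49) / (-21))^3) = 6384409434769137503 / 15803404221435247872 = 0.40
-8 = -8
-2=-2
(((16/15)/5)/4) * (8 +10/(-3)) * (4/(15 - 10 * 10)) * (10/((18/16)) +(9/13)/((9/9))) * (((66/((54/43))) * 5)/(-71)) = 118772192/285968475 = 0.42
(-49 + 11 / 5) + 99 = 261 / 5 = 52.20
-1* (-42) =42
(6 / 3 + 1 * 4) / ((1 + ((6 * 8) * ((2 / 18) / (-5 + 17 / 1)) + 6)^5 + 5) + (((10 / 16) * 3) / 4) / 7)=79361856 / 147104163623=0.00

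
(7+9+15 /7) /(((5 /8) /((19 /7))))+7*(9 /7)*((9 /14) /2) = 80051 /980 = 81.68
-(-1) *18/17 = 18/17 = 1.06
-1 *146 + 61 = -85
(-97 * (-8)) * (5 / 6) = 1940 / 3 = 646.67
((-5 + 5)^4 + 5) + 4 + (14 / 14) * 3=12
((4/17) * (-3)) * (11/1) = -132/17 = -7.76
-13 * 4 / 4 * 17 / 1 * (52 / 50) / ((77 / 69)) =-396474 / 1925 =-205.96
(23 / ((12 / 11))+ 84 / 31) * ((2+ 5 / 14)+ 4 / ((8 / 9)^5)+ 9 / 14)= 246721625 / 1015808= 242.88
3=3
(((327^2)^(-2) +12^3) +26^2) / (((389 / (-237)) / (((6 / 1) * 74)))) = -650303.63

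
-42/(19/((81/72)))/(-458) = 189/34808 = 0.01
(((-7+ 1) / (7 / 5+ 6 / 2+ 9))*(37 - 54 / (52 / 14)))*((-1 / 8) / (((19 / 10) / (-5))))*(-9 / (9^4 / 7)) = 127750 / 4021407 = 0.03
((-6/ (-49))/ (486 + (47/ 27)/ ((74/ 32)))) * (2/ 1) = 5994/ 11913517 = 0.00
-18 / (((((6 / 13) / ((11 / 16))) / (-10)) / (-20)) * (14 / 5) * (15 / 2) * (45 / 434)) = -22165 / 9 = -2462.78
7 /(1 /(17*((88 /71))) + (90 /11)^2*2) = 115192 /2203981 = 0.05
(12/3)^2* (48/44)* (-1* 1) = -192/11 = -17.45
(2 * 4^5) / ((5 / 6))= 12288 / 5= 2457.60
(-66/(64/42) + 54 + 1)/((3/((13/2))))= 2431/96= 25.32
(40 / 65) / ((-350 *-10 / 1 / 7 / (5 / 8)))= 0.00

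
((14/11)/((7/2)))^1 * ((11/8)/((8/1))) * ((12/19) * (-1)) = -3/76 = -0.04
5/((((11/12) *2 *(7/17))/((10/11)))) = 5100/847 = 6.02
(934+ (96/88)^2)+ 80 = 122838/121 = 1015.19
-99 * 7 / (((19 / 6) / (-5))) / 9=2310 / 19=121.58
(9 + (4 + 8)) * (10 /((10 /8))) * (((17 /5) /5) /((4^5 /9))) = 3213 /3200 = 1.00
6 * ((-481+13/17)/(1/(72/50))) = -4149.23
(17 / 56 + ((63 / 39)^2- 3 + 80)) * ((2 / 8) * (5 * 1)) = 3781485 / 37856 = 99.89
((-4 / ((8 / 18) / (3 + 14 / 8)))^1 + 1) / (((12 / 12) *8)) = -167 / 32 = -5.22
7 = 7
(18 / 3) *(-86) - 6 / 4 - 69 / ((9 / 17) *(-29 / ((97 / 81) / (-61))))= -444988199 / 859734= -517.59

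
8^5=32768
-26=-26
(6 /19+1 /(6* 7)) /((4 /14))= 271 /228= 1.19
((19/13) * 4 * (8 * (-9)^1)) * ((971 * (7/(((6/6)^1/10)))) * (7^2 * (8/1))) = -145797281280/13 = -11215175483.08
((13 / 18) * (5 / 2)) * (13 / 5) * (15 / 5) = 169 / 12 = 14.08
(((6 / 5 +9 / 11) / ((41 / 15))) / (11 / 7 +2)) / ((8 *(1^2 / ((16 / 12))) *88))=777 / 1984400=0.00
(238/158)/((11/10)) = 1190/869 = 1.37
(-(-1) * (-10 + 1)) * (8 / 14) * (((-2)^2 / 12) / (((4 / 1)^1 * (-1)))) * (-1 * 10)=-4.29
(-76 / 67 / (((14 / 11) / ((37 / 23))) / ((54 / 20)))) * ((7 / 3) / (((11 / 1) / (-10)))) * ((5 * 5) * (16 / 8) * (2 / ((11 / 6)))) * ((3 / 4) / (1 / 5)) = 28471500 / 16951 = 1679.64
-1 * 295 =-295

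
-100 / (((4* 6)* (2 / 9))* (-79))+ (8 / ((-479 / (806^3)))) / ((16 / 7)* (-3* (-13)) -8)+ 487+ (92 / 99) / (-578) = -32987956219060003 / 307477953684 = -107285.60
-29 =-29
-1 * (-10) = 10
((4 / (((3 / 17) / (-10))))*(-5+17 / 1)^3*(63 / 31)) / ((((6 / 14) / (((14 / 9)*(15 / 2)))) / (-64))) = 42990796800 / 31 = 1386799896.77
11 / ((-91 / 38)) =-418 / 91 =-4.59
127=127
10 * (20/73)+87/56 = 17551/4088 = 4.29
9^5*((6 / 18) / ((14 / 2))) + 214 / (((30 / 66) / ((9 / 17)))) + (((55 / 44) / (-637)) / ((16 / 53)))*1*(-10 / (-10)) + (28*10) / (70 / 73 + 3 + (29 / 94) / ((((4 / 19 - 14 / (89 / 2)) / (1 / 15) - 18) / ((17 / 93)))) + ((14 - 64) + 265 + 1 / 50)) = 3062.38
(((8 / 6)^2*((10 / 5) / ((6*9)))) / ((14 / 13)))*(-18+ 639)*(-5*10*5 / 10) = -59800 / 63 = -949.21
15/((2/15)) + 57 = 339/2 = 169.50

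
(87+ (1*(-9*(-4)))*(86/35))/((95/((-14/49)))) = -0.53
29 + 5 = 34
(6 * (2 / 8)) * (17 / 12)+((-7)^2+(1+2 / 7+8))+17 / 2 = 3859 / 56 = 68.91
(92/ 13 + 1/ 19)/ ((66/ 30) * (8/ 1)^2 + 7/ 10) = 3522/ 69901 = 0.05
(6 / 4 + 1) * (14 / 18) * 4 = 70 / 9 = 7.78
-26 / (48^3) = -13 / 55296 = -0.00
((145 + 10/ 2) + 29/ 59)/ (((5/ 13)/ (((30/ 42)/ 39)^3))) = 17075/ 7103187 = 0.00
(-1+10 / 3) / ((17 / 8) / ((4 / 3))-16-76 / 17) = -544 / 4401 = -0.12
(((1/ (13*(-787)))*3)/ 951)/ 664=-1/ 2153502728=-0.00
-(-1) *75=75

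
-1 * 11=-11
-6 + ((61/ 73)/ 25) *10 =-2068/ 365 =-5.67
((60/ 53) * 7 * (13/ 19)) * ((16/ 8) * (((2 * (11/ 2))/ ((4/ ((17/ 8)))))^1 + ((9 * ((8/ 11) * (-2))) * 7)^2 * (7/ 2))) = 155366750175/ 487388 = 318774.26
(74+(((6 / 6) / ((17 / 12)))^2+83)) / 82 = 45517 / 23698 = 1.92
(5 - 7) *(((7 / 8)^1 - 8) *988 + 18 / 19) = 267465 / 19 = 14077.11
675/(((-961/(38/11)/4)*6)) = -17100/10571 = -1.62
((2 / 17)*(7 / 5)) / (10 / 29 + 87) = 406 / 215305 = 0.00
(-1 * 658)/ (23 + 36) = -658/ 59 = -11.15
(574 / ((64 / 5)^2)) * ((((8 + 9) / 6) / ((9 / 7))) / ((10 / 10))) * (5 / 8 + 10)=72575125 / 884736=82.03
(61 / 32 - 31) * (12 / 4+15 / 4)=-25137 / 128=-196.38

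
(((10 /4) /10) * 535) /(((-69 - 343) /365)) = -195275 /1648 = -118.49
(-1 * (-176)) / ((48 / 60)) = 220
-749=-749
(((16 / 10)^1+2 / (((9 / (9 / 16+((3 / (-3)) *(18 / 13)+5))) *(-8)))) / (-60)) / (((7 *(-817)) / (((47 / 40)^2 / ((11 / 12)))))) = 0.00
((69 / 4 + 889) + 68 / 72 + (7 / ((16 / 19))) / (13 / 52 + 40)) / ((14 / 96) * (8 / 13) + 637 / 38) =5799313 / 107709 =53.84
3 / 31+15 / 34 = 567 / 1054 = 0.54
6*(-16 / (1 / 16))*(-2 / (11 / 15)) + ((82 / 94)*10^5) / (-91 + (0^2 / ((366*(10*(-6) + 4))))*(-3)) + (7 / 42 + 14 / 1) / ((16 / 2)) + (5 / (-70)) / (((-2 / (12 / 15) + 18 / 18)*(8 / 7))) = 2433110923 / 752752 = 3232.29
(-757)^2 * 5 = 2865245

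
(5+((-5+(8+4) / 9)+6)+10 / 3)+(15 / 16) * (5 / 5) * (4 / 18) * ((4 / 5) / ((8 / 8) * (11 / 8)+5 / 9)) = 4484 / 417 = 10.75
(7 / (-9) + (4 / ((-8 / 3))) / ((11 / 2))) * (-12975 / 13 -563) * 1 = 162352 / 99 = 1639.92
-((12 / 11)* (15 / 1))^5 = -188956800000 / 161051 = -1173273.06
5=5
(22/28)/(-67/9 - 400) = -99/51338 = -0.00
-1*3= -3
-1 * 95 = -95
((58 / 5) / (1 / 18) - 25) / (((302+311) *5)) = 919 / 15325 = 0.06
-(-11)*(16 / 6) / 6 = 44 / 9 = 4.89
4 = 4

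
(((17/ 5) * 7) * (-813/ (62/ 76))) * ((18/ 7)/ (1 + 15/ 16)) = -151257024/ 4805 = -31479.09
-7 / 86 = -0.08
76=76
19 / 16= 1.19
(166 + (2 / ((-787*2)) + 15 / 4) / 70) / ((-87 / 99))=-1207521513 / 6390440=-188.96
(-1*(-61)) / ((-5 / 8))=-488 / 5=-97.60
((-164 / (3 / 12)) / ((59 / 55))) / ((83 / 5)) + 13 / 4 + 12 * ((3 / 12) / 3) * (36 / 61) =-39429111 / 1194868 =-33.00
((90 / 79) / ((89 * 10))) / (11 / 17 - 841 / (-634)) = 97002 / 149556401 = 0.00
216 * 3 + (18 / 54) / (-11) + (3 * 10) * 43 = 63953 / 33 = 1937.97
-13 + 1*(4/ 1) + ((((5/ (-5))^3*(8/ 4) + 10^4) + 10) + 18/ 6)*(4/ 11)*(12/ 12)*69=2762937/ 11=251176.09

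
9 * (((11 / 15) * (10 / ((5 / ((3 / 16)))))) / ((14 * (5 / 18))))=891 / 1400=0.64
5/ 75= 1/ 15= 0.07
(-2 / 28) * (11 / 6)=-11 / 84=-0.13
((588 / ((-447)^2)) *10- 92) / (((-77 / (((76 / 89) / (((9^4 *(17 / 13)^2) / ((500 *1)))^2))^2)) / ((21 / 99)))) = 1803834541526909996000000000000 / 2475437421419456167223360194519536489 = 0.00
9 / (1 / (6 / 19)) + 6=8.84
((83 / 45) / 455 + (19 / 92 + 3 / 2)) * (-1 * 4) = -3222211 / 470925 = -6.84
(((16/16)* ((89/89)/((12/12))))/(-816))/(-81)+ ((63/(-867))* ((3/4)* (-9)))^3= 44300755337/375387473088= 0.12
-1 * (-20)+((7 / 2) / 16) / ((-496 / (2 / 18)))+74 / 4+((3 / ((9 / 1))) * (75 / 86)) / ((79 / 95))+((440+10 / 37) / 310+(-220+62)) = -2113778607823 / 17954422272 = -117.73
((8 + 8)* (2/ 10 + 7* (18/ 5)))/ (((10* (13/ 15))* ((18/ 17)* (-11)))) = -8636/ 2145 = -4.03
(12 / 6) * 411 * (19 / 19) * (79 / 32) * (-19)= -616911 / 16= -38556.94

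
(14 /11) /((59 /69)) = 966 /649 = 1.49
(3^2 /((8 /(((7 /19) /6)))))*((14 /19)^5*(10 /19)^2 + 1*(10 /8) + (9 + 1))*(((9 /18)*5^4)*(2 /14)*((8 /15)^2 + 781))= 177719856949314875 /6521688207744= 27250.59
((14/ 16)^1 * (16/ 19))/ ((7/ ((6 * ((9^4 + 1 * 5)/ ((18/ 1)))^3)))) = 30655807.83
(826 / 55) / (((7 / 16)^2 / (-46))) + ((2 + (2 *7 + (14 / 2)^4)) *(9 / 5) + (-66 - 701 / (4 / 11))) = -1928723 / 1540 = -1252.42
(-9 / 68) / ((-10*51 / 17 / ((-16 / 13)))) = -6 / 1105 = -0.01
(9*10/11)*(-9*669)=-541890/11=-49262.73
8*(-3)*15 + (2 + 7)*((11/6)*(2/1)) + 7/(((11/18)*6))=-3576/11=-325.09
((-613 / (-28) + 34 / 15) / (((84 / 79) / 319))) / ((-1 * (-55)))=23246777 / 176400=131.78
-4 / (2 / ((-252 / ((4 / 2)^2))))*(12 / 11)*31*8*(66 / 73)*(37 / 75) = 27748224 / 1825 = 15204.51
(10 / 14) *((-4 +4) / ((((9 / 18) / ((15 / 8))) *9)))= 0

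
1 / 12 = 0.08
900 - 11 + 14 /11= 9793 /11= 890.27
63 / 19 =3.32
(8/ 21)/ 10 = 4/ 105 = 0.04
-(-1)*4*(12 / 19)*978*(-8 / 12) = -31296 / 19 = -1647.16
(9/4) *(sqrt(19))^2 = 42.75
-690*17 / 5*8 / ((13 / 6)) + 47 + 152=-110021 / 13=-8463.15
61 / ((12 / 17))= 1037 / 12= 86.42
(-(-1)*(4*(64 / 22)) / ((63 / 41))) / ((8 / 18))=1312 / 77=17.04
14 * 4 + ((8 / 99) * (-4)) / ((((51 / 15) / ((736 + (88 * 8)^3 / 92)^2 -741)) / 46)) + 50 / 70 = -17050320110386049807 / 270963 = -62924901593154.97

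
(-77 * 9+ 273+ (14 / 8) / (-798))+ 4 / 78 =-829823 / 1976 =-419.95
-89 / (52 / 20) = -445 / 13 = -34.23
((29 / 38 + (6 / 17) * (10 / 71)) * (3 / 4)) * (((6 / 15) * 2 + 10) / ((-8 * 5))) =-3019923 / 18346400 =-0.16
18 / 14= 9 / 7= 1.29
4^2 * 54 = 864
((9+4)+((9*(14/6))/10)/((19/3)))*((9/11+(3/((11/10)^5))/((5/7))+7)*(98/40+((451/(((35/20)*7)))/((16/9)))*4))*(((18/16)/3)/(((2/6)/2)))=26672.61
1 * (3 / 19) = 0.16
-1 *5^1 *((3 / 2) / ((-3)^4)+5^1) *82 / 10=-11111 / 54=-205.76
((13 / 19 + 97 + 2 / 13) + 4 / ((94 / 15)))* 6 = 6859272 / 11609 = 590.86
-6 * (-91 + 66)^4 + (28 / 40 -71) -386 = -2344206.30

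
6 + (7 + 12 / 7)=14.71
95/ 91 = 1.04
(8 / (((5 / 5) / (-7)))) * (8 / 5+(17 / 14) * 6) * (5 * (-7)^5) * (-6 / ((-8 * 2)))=15680931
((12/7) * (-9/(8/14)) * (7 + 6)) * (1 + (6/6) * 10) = -3861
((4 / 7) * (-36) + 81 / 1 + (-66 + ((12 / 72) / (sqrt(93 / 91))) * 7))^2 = 5310799 / 164052 - 13 * sqrt(8463) / 93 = 19.51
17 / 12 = 1.42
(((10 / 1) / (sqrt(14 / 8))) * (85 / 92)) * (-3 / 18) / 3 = -425 * sqrt(7) / 2898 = -0.39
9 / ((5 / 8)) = 72 / 5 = 14.40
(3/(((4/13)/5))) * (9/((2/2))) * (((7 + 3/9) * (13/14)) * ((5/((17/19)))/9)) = 883025/476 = 1855.09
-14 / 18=-7 / 9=-0.78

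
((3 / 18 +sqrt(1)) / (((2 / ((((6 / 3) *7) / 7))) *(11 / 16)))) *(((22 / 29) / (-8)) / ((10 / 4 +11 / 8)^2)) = -896 / 83607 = -0.01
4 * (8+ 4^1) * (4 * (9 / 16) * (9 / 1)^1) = 972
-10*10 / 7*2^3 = -800 / 7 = -114.29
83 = 83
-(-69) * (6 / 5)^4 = 89424 / 625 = 143.08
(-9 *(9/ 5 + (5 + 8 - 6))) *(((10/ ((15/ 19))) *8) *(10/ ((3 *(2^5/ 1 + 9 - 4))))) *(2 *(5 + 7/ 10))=-1524864/ 185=-8242.51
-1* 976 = -976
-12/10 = -6/5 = -1.20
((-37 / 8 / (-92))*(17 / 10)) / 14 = 629 / 103040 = 0.01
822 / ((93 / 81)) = 22194 / 31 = 715.94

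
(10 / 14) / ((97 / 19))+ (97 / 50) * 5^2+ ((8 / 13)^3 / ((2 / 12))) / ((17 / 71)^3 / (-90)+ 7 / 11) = 34192227030982807 / 672575929041562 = 50.84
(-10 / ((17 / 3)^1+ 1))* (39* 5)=-585 / 2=-292.50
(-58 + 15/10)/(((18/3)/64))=-1808/3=-602.67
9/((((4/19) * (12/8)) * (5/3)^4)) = 4617/1250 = 3.69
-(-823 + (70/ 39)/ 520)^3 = 4649410513125633653/ 8340725952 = 557434753.27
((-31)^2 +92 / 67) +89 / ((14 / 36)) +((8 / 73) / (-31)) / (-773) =977310614165 / 820421231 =1191.23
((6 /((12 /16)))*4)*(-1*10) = -320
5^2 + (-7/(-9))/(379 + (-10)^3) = 139718/5589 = 25.00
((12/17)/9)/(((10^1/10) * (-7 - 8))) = -0.01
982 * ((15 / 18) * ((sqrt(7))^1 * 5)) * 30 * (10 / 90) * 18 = 245500 * sqrt(7) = 649531.95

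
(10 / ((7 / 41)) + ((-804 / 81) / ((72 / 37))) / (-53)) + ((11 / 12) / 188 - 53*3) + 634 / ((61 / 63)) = 554.46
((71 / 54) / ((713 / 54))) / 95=71 / 67735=0.00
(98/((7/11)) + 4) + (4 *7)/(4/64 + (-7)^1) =17090/111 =153.96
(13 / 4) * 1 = 13 / 4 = 3.25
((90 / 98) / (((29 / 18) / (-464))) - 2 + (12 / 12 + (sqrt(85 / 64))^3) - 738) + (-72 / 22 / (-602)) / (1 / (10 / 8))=-46515451 / 46354 + 85 * sqrt(85) / 512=-1001.95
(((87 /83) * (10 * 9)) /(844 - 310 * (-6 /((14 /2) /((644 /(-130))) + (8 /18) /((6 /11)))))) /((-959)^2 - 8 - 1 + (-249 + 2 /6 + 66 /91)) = -794114685 /17531454494792416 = -0.00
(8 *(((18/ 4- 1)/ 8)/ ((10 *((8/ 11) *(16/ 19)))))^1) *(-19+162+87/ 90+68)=121.14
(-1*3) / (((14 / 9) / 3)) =-81 / 14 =-5.79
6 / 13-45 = -579 / 13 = -44.54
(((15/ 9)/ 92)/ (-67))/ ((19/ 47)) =-235/ 351348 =-0.00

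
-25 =-25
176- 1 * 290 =-114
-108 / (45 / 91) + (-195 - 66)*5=-7617 / 5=-1523.40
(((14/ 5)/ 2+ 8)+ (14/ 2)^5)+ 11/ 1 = 84137/ 5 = 16827.40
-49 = -49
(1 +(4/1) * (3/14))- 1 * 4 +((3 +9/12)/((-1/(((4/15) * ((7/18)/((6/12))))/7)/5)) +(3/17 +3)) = 512/1071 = 0.48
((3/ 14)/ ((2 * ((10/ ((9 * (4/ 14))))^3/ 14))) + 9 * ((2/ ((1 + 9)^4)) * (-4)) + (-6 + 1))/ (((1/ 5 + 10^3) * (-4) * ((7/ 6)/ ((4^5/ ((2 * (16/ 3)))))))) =51261648/ 500308375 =0.10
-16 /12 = -4 /3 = -1.33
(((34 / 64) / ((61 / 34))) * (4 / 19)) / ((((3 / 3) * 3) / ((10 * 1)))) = 1445 / 6954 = 0.21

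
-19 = -19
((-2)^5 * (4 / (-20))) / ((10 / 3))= 48 / 25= 1.92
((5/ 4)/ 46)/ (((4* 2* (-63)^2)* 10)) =1/ 11684736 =0.00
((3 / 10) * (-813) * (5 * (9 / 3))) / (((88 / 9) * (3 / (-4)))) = 21951 / 44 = 498.89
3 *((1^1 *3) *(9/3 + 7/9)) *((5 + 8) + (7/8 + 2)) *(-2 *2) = -2159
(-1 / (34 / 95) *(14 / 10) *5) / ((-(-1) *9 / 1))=-665 / 306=-2.17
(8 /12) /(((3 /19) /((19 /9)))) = 722 /81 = 8.91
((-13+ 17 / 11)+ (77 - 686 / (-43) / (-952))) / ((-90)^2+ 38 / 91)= 191797515 / 23709306632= 0.01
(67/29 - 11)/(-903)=12/1247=0.01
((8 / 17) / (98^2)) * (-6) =-12 / 40817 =-0.00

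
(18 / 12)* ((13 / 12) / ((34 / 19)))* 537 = 132639 / 272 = 487.64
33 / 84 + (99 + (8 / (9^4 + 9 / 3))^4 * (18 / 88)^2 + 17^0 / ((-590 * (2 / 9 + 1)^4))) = 1076098310396630905071 / 10826799476883003460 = 99.39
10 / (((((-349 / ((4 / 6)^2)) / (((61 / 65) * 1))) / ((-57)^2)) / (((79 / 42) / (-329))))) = 6958636 / 31346133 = 0.22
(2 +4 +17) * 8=184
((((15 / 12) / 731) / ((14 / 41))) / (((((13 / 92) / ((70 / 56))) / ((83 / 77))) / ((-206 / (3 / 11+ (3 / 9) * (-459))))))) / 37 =0.00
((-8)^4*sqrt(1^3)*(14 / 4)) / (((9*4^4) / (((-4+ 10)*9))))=336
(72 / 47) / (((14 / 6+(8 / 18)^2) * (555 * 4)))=486 / 1782475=0.00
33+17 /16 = 545 /16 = 34.06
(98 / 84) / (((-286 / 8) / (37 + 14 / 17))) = -9002 / 7293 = -1.23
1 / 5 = 0.20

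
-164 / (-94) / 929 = 82 / 43663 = 0.00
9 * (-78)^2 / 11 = 54756 / 11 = 4977.82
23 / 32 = 0.72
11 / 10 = 1.10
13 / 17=0.76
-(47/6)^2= -61.36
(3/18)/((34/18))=3/34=0.09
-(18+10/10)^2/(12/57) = -6859/4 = -1714.75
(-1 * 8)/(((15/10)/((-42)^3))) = 395136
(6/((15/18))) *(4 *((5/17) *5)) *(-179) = -128880/17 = -7581.18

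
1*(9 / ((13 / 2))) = 18 / 13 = 1.38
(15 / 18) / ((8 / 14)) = 35 / 24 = 1.46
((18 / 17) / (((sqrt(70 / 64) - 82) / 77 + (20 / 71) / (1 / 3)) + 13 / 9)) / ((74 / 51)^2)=65316692005488 / 159022050285557 - 86587734618 * sqrt(70) / 159022050285557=0.41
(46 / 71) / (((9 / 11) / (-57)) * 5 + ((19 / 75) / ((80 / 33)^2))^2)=-9.27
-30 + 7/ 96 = -2873/ 96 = -29.93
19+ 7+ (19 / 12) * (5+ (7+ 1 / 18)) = 9739 / 216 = 45.09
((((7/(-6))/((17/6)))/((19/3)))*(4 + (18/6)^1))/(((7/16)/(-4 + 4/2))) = 672/323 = 2.08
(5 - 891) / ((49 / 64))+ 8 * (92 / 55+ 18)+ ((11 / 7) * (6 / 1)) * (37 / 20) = -1059027 / 1078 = -982.40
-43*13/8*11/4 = -6149/32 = -192.16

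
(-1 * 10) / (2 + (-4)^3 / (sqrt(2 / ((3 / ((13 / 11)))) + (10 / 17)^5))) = 0.15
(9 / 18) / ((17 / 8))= 4 / 17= 0.24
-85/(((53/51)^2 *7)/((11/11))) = -221085/19663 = -11.24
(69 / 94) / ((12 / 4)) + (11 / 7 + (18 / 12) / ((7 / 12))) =2887 / 658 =4.39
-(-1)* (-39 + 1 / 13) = -506 / 13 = -38.92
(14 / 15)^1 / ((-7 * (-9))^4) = 2 / 33756345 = 0.00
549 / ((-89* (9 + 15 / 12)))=-2196 / 3649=-0.60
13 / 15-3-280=-4232 / 15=-282.13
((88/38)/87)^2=1936/2732409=0.00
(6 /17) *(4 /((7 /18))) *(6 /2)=1296 /119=10.89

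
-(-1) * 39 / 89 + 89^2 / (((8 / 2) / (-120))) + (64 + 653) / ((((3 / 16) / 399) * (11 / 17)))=2075859747 / 979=2120387.89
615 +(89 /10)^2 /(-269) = 614.71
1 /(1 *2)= 1 /2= 0.50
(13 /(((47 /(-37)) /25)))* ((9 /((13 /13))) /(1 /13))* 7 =-9848475 /47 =-209542.02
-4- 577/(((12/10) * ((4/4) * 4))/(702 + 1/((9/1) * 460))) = -1677003625/19872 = -84390.28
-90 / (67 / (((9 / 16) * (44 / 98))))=-4455 / 13132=-0.34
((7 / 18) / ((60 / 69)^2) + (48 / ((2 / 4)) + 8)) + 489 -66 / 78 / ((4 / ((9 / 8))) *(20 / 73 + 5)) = 24302563 / 40950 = 593.47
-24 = -24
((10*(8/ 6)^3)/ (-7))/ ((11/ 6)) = -1280/ 693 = -1.85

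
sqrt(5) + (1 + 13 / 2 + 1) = sqrt(5) + 17 / 2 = 10.74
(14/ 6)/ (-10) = -7/ 30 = -0.23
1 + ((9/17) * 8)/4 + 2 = 4.06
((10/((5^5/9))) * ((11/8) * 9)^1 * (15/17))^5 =136456677839404593/44370531250000000000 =0.00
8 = 8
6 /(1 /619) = 3714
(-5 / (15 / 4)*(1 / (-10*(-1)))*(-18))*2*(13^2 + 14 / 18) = 814.93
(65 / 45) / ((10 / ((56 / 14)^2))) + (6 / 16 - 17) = -5153 / 360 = -14.31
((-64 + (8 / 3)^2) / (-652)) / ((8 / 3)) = 16 / 489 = 0.03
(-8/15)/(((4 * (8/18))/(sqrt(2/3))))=-sqrt(6)/10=-0.24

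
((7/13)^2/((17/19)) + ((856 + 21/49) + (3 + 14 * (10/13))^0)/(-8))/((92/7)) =-8595805/1057264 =-8.13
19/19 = 1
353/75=4.71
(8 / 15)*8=64 / 15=4.27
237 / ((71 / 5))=1185 / 71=16.69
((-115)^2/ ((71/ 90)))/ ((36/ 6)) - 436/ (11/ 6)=1996389/ 781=2556.20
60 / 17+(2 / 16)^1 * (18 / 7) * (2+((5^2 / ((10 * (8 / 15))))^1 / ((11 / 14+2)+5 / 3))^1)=4.51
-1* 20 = -20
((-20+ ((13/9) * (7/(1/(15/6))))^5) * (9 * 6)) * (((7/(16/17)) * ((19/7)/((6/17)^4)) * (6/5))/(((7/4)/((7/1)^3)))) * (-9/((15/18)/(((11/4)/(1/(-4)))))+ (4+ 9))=3397549867377899549391859/151165440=22475705209986485.99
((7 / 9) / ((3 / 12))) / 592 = 7 / 1332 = 0.01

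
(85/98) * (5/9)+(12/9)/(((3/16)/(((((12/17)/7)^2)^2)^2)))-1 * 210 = -151659572440689885067/723849362489416338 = -209.52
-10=-10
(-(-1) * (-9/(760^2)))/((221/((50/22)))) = -9/56165824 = -0.00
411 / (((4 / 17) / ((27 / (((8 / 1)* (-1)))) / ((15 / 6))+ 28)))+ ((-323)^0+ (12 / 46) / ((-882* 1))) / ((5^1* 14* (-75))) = 1322063819947 / 28400400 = 46550.89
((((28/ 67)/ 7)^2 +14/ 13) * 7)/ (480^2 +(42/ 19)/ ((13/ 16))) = 1397697/ 42577769968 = 0.00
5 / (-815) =-1 / 163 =-0.01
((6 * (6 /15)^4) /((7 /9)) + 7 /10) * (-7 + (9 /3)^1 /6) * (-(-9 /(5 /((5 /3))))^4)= 8269209 /17500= 472.53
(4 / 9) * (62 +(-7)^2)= 148 / 3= 49.33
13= 13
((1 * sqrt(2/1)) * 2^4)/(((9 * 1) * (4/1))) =4 * sqrt(2)/9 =0.63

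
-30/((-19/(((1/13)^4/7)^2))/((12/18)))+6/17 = 4556671807846/12910570121267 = 0.35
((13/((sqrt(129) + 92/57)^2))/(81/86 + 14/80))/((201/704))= 560727717158400/1669618605032911-13753785323520 * sqrt(129)/1669618605032911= 0.24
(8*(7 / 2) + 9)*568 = 21016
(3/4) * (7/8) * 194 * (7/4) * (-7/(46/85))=-8484105/2944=-2881.83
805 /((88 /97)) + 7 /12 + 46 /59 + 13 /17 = 235521163 /264792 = 889.46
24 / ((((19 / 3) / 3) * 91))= 216 / 1729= 0.12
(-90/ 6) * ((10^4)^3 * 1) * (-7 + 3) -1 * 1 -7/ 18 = 1079999999999975/ 18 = 59999999999998.61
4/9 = 0.44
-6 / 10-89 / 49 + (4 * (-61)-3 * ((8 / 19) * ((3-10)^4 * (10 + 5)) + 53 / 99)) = -7026450559 / 153615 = -45740.65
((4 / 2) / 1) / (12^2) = 1 / 72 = 0.01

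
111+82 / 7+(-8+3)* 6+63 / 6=1445 / 14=103.21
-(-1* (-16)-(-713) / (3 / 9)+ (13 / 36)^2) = -2155.13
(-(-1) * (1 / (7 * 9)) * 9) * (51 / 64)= 51 / 448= 0.11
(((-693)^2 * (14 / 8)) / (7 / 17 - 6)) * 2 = -57149631 / 190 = -300787.53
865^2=748225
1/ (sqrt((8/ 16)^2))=2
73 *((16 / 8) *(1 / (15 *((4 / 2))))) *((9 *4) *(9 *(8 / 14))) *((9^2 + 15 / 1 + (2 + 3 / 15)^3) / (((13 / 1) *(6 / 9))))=630609624 / 56875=11087.64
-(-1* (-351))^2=-123201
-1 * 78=-78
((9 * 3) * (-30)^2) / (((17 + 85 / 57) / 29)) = 20083950 / 527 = 38109.96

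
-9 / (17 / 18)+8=-26 / 17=-1.53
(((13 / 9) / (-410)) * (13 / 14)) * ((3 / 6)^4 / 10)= -169 / 8265600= -0.00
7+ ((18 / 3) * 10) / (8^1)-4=10.50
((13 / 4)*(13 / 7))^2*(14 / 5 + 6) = 314171 / 980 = 320.58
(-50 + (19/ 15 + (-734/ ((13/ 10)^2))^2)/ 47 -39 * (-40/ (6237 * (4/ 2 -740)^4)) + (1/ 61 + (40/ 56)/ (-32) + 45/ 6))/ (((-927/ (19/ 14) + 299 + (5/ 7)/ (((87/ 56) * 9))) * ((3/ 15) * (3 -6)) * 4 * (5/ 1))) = 1104923939984118197021905826059/ 1282173676936200981206108714880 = 0.86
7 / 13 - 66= -851 / 13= -65.46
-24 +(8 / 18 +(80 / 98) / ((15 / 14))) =-1436 / 63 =-22.79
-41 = -41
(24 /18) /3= 4 /9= 0.44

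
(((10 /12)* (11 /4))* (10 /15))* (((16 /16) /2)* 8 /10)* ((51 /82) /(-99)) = -17 /4428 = -0.00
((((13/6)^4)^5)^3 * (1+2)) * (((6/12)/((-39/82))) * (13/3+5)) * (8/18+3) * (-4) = 4697874131223807799831615162387836127346639937183351590750676164927669/82474331592413122013232144461994644023302684672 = 56961651468006185083701.54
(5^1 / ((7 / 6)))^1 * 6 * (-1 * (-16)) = 2880 / 7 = 411.43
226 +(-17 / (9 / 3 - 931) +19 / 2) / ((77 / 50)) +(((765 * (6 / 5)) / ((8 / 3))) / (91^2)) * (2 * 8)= 894683221 / 3842384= 232.85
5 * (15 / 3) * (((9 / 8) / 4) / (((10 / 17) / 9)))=6885 / 64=107.58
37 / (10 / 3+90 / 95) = 2109 / 244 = 8.64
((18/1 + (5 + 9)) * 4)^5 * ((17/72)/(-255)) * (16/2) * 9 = -34359738368/15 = -2290649224.53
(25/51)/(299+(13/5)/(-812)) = 101500/61910277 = 0.00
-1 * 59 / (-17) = 59 / 17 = 3.47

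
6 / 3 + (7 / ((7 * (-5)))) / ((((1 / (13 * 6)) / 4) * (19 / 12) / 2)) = -7298 / 95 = -76.82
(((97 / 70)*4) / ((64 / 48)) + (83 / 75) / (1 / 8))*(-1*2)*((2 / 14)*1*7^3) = -95627 / 75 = -1275.03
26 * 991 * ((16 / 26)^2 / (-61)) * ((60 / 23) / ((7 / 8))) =-476.90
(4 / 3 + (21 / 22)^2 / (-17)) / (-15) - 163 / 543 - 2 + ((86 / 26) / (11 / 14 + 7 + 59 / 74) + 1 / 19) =-419084194159 / 215191779660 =-1.95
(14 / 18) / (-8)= -7 / 72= -0.10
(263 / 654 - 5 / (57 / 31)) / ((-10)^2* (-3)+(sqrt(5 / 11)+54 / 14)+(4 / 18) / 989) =37259699211819* sqrt(55) / 15512295743682541732+121376039497307133 / 15512295743682541732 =0.01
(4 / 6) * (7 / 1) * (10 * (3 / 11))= 140 / 11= 12.73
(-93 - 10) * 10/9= -1030/9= -114.44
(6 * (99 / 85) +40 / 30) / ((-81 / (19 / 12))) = -20159 / 123930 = -0.16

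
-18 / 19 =-0.95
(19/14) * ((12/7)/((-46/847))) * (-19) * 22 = 2882946/161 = 17906.50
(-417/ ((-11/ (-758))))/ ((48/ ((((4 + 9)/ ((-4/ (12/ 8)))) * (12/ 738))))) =47.45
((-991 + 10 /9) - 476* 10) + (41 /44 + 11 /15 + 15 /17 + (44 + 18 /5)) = -5699.74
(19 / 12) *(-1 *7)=-133 / 12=-11.08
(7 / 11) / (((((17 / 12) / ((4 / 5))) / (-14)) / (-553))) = 2601312 / 935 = 2782.15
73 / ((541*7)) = 73 / 3787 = 0.02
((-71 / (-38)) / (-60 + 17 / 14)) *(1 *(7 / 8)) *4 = -3479 / 31274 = -0.11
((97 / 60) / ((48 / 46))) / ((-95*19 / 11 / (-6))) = 24541 / 433200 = 0.06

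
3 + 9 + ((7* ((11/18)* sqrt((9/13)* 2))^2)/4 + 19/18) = 13067/936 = 13.96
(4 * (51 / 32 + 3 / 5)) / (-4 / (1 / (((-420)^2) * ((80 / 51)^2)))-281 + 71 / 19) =-1927341 / 381398498080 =-0.00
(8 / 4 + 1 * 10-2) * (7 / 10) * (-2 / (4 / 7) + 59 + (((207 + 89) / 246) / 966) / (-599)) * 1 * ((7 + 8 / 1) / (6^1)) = 19750224265 / 20334852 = 971.25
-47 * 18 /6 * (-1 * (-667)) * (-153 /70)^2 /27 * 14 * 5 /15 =-77655.95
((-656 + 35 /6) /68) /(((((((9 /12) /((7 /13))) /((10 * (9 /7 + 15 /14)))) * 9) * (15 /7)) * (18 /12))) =-300377 /53703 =-5.59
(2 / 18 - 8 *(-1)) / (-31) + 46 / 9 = 451 / 93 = 4.85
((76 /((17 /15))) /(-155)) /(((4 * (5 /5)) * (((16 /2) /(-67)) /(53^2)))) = 10727571 /4216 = 2544.49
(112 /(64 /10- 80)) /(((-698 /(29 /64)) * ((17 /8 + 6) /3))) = 609 /1669616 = 0.00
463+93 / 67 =31114 / 67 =464.39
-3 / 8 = -0.38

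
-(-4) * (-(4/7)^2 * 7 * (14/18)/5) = -1.42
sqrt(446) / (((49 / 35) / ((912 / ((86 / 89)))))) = 202920 * sqrt(446) / 301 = 14237.24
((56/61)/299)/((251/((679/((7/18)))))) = 97776/4577989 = 0.02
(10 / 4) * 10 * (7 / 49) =25 / 7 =3.57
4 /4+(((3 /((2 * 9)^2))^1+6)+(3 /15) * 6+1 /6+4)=6683 /540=12.38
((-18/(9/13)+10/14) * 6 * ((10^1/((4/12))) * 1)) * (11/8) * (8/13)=-350460/91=-3851.21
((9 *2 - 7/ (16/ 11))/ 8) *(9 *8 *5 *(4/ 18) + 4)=4431/ 32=138.47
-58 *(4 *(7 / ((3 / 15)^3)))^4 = -8703625000000000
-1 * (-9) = 9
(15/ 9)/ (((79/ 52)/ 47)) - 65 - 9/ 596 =-1900393/ 141252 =-13.45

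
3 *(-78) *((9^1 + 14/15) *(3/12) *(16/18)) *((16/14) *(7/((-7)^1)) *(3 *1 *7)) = 61984/5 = 12396.80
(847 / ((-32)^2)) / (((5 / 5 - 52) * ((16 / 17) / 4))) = -847 / 12288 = -0.07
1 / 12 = 0.08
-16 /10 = -8 /5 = -1.60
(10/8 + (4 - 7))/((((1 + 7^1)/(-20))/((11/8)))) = 6.02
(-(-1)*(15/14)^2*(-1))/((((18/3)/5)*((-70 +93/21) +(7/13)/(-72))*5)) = 8775/3007711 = 0.00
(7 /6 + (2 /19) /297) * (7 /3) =92197 /33858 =2.72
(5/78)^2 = 25/6084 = 0.00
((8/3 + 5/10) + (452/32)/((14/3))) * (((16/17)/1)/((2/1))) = 2081/714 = 2.91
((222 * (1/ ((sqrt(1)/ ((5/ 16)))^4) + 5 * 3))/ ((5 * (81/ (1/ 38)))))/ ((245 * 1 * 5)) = 7279121/ 41184460800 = 0.00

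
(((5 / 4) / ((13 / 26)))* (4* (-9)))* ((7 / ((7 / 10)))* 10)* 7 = -63000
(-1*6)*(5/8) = -15/4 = -3.75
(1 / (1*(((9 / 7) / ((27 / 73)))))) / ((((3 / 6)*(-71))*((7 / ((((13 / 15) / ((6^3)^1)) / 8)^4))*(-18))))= 28561 / 7018470072165335040000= 0.00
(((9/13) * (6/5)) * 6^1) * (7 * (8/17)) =18144/1105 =16.42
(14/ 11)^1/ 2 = 0.64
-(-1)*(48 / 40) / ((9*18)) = 1 / 135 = 0.01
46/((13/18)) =828/13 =63.69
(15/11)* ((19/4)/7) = 285/308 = 0.93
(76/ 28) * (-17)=-323/ 7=-46.14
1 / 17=0.06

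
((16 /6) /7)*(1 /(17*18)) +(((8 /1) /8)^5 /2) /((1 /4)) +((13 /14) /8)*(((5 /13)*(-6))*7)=3245 /25704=0.13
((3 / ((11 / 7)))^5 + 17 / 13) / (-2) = -27915590 / 2093663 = -13.33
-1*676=-676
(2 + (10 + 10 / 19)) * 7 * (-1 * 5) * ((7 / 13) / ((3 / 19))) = -58310 / 39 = -1495.13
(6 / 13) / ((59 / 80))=480 / 767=0.63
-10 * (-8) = 80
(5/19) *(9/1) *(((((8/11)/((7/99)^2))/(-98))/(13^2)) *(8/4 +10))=-1924560/7709611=-0.25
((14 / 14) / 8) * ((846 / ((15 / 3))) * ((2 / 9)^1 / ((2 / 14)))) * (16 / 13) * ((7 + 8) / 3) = 2632 / 13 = 202.46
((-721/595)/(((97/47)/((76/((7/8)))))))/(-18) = 1471664/519435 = 2.83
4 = 4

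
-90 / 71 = -1.27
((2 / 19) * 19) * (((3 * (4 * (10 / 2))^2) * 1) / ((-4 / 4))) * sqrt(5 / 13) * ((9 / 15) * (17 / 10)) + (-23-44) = -2448 * sqrt(65) / 13-67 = -1585.19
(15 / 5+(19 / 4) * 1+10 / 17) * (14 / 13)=3969 / 442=8.98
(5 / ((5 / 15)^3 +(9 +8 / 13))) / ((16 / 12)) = 5265 / 13552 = 0.39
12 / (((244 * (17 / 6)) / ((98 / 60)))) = 147 / 5185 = 0.03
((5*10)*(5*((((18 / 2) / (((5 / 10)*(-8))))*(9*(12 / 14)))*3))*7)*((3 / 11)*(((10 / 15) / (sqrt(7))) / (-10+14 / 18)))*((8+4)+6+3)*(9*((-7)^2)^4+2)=255304310528250*sqrt(7) / 913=739837584118.90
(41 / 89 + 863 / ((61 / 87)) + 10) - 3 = 6722713 / 5429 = 1238.30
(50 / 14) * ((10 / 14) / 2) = 125 / 98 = 1.28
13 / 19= 0.68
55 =55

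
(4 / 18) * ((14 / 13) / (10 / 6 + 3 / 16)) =448 / 3471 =0.13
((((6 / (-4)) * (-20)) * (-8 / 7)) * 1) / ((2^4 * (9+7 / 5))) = -75 / 364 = -0.21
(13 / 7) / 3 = 13 / 21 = 0.62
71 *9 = 639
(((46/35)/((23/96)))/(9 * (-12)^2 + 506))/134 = 0.00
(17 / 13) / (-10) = -17 / 130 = -0.13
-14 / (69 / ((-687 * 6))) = 19236 / 23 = 836.35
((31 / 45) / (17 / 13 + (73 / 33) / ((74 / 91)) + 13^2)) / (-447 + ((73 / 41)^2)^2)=-463484144981 / 50866759758906915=-0.00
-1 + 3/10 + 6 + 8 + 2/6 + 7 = 619/30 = 20.63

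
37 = 37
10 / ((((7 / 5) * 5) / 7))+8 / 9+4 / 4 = 107 / 9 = 11.89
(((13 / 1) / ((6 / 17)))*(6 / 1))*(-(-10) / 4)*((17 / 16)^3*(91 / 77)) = 70575245 / 90112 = 783.19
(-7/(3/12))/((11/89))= -2492/11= -226.55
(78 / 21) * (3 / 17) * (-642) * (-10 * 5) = 2503800 / 119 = 21040.34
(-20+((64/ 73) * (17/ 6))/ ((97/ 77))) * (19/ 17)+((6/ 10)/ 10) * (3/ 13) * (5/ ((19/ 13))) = -1379278741/ 68614890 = -20.10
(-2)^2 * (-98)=-392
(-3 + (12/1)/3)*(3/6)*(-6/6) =-1/2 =-0.50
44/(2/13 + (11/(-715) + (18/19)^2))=1032460/24309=42.47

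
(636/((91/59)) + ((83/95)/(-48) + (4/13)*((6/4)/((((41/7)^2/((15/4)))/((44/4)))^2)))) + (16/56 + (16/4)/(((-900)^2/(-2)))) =1635560422776231223/3957450022890000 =413.29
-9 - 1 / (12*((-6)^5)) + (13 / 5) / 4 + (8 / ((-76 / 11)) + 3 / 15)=-82511041 / 8864640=-9.31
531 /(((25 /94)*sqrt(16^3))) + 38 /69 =1752433 /55200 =31.75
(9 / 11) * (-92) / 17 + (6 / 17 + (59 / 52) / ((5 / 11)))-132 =-6494597 / 48620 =-133.58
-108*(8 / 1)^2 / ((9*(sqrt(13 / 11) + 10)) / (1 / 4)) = -21120 / 1087 + 192*sqrt(143) / 1087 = -17.32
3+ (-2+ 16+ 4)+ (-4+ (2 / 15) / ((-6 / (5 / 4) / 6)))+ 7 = 143 / 6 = 23.83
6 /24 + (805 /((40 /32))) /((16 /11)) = 443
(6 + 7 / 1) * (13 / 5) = 169 / 5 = 33.80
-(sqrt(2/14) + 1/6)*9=-9*sqrt(7)/7 - 3/2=-4.90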